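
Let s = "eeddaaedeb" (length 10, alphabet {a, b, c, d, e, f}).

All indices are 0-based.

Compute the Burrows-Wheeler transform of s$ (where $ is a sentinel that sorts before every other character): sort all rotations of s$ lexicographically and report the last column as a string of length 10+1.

bdaedeedea$

rank  rotation     last
    0  $eeddaaedeb  b
    1  aaedeb$eedd  d
    2  aedeb$eedda  a
    3  b$eeddaaede  e
    4  daaedeb$eed  d
    5  ddaaedeb$ee  e
    6  deb$eeddaae  e
    7  eb$eeddaaed  d
    8  eddaaedeb$e  e
    9  edeb$eeddaa  a
   10  eeddaaedeb$  $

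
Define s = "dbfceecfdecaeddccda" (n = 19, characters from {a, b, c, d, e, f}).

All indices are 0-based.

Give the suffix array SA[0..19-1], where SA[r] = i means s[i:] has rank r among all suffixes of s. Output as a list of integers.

rank→(start, suffix):
  0 → (18, 'a')
  1 → (11, 'aeddccda')
  2 → (1, 'bfceecfdecaeddccda')
  3 → (10, 'caeddccda')
  4 → (15, 'ccda')
  5 → (16, 'cda')
  6 → (3, 'ceecfdecaeddccda')
  7 → (6, 'cfdecaeddccda')
  8 → (17, 'da')
  9 → (0, 'dbfceecfdecaeddccda')
  10 → (14, 'dccda')
  11 → (13, 'ddccda')
  12 → (8, 'decaeddccda')
  13 → (9, 'ecaeddccda')
  14 → (5, 'ecfdecaeddccda')
  15 → (12, 'eddccda')
  16 → (4, 'eecfdecaeddccda')
  17 → (2, 'fceecfdecaeddccda')
  18 → (7, 'fdecaeddccda')

[18, 11, 1, 10, 15, 16, 3, 6, 17, 0, 14, 13, 8, 9, 5, 12, 4, 2, 7]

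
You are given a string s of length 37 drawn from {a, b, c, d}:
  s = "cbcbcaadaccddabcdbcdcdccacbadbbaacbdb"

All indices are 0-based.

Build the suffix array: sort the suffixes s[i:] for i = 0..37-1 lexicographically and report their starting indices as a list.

rank→(start, suffix):
  0 → (31, 'aacbdb')
  1 → (5, 'aadaccddabcdbcdcdccacbadbbaacbdb')
  2 → (13, 'abcdbcdcdccacbadbbaacbdb')
  3 → (24, 'acbadbbaacbdb')
  4 → (32, 'acbdb')
  5 → (8, 'accddabcdbcdcdccacbadbbaacbdb')
  6 → (6, 'adaccddabcdbcdcdccacbadbbaacbdb')
  7 → (27, 'adbbaacbdb')
  8 → (36, 'b')
  9 → (30, 'baacbdb')
  10 → (26, 'badbbaacbdb')
  11 → (29, 'bbaacbdb')
  12 → (3, 'bcaadaccddabcdbcdcdccacbadbbaacbdb')
  13 → (1, 'bcbcaadaccddabcdbcdcdccacbadbbaacbdb')
  14 → (14, 'bcdbcdcdccacbadbbaacbdb')
  15 → (17, 'bcdcdccacbadbbaacbdb')
  16 → (34, 'bdb')
  17 → (4, 'caadaccddabcdbcdcdccacbadbbaacbdb')
  18 → (23, 'cacbadbbaacbdb')
  19 → (25, 'cbadbbaacbdb')
  20 → (2, 'cbcaadaccddabcdbcdcdccacbadbbaacbdb')
  21 → (0, 'cbcbcaadaccddabcdbcdcdccacbadbbaacbdb')
  22 → (33, 'cbdb')
  23 → (22, 'ccacbadbbaacbdb')
  24 → (9, 'ccddabcdbcdcdccacbadbbaacbdb')
  25 → (15, 'cdbcdcdccacbadbbaacbdb')
  26 → (20, 'cdccacbadbbaacbdb')
  27 → (18, 'cdcdccacbadbbaacbdb')
  28 → (10, 'cddabcdbcdcdccacbadbbaacbdb')
  29 → (12, 'dabcdbcdcdccacbadbbaacbdb')
  30 → (7, 'daccddabcdbcdcdccacbadbbaacbdb')
  31 → (35, 'db')
  32 → (28, 'dbbaacbdb')
  33 → (16, 'dbcdcdccacbadbbaacbdb')
  34 → (21, 'dccacbadbbaacbdb')
  35 → (19, 'dcdccacbadbbaacbdb')
  36 → (11, 'ddabcdbcdcdccacbadbbaacbdb')

[31, 5, 13, 24, 32, 8, 6, 27, 36, 30, 26, 29, 3, 1, 14, 17, 34, 4, 23, 25, 2, 0, 33, 22, 9, 15, 20, 18, 10, 12, 7, 35, 28, 16, 21, 19, 11]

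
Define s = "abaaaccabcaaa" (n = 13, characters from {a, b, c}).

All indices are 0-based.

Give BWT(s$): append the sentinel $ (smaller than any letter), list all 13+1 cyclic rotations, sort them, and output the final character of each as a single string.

rank  rotation        last
    0  $abaaaccabcaaa  a
    1  a$abaaaccabcaa  a
    2  aa$abaaaccabca  a
    3  aaa$abaaaccabc  c
    4  aaaccabcaaa$ab  b
    5  aaccabcaaa$aba  a
    6  abaaaccabcaaa$  $
    7  abcaaa$abaaacc  c
    8  accabcaaa$abaa  a
    9  baaaccabcaaa$a  a
   10  bcaaa$abaaacca  a
   11  caaa$abaaaccab  b
   12  cabcaaa$abaaac  c
   13  ccabcaaa$abaaa  a

aaacba$caaabca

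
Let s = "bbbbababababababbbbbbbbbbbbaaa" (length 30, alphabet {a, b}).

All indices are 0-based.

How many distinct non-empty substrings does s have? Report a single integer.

sorted suffixes:
  #0 SA[0]=29  'a'
  #1 SA[1]=28  'aa'
  #2 SA[2]=27  'aaa'
  #3 SA[3]=4  'ababababababbbbbbbbbbbbaaa'
  #4 SA[4]=6  'abababababbbbbbbbbbbbaaa'
  #5 SA[5]=8  'ababababbbbbbbbbbbbaaa'
  #6 SA[6]=10  'abababbbbbbbbbbbbaaa'
  #7 SA[7]=12  'ababbbbbbbbbbbbaaa'
  #8 SA[8]=14  'abbbbbbbbbbbbaaa'
  #9 SA[9]=26  'baaa'
  #10 SA[10]=3  'bababababababbbbbbbbbbbbaaa'
  #11 SA[11]=5  'babababababbbbbbbbbbbbaaa'
  #12 SA[12]=7  'bababababbbbbbbbbbbbaaa'
  #13 SA[13]=9  'babababbbbbbbbbbbbaaa'
  #14 SA[14]=11  'bababbbbbbbbbbbbaaa'
  #15 SA[15]=13  'babbbbbbbbbbbbaaa'
  #16 SA[16]=25  'bbaaa'
  #17 SA[17]=2  'bbababababababbbbbbbbbbbbaaa'
  #18 SA[18]=24  'bbbaaa'
  #19 SA[19]=1  'bbbababababababbbbbbbbbbbbaaa'
  #20 SA[20]=23  'bbbbaaa'
  #21 SA[21]=0  'bbbbababababababbbbbbbbbbbbaaa'
  #22 SA[22]=22  'bbbbbaaa'
  #23 SA[23]=21  'bbbbbbaaa'
  #24 SA[24]=20  'bbbbbbbaaa'
  #25 SA[25]=19  'bbbbbbbbaaa'
  #26 SA[26]=18  'bbbbbbbbbaaa'
  #27 SA[27]=17  'bbbbbbbbbbaaa'
  #28 SA[28]=16  'bbbbbbbbbbbaaa'
  #29 SA[29]=15  'bbbbbbbbbbbbaaa'

SA = [29, 28, 27, 4, 6, 8, 10, 12, 14, 26, 3, 5, 7, 9, 11, 13, 25, 2, 24, 1, 23, 0, 22, 21, 20, 19, 18, 17, 16, 15]
i: (SA[i-1],SA[i]) lcp shared
  1: (29,28) 1 'a'
  2: (28,27) 2 'aa'
  3: (27,4) 1 'a'
  4: (4,6) 10 'ababababab'
  5: (6,8) 8 'abababab'
  6: (8,10) 6 'ababab'
  7: (10,12) 4 'abab'
  8: (12,14) 2 'ab'
  9: (14,26) 0 ''
  10: (26,3) 2 'ba'
  11: (3,5) 11 'bababababab'
  12: (5,7) 9 'babababab'
  13: (7,9) 7 'bababab'
  14: (9,11) 5 'babab'
  15: (11,13) 3 'bab'
  16: (13,25) 1 'b'
  17: (25,2) 3 'bba'
  18: (2,24) 2 'bb'
  19: (24,1) 4 'bbba'
  20: (1,23) 3 'bbb'
  21: (23,0) 5 'bbbba'
  22: (0,22) 4 'bbbb'
  23: (22,21) 5 'bbbbb'
  24: (21,20) 6 'bbbbbb'
  25: (20,19) 7 'bbbbbbb'
  26: (19,18) 8 'bbbbbbbb'
  27: (18,17) 9 'bbbbbbbbb'
  28: (17,16) 10 'bbbbbbbbbb'
  29: (16,15) 11 'bbbbbbbbbbb'

n(n+1)/2 = 30·31/2 = 465
Σ LCP = 0 + 1 + 2 + 1 + 10 + 8 + 6 + 4 + 2 + 0 + 2 + 11 + 9 + 7 + 5 + 3 + 1 + 3 + 2 + 4 + 3 + 5 + 4 + 5 + 6 + 7 + 8 + 9 + 10 + 11 = 149
distinct = 465 − 149 = 316

316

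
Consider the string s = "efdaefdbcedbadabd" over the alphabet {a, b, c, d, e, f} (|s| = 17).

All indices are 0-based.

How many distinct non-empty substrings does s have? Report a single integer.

sorted suffixes:
  #0 SA[0]=14  'abd'
  #1 SA[1]=12  'adabd'
  #2 SA[2]=3  'aefdbcedbadabd'
  #3 SA[3]=11  'badabd'
  #4 SA[4]=7  'bcedbadabd'
  #5 SA[5]=15  'bd'
  #6 SA[6]=8  'cedbadabd'
  #7 SA[7]=16  'd'
  #8 SA[8]=13  'dabd'
  #9 SA[9]=2  'daefdbcedbadabd'
  #10 SA[10]=10  'dbadabd'
  #11 SA[11]=6  'dbcedbadabd'
  #12 SA[12]=9  'edbadabd'
  #13 SA[13]=0  'efdaefdbcedbadabd'
  #14 SA[14]=4  'efdbcedbadabd'
  #15 SA[15]=1  'fdaefdbcedbadabd'
  #16 SA[16]=5  'fdbcedbadabd'

SA = [14, 12, 3, 11, 7, 15, 8, 16, 13, 2, 10, 6, 9, 0, 4, 1, 5]
[i] adj suffixes → lcp
  [1] 14/12 → 1 ('a')
  [2] 12/3 → 1 ('a')
  [3] 3/11 → 0 ('')
  [4] 11/7 → 1 ('b')
  [5] 7/15 → 1 ('b')
  [6] 15/8 → 0 ('')
  [7] 8/16 → 0 ('')
  [8] 16/13 → 1 ('d')
  [9] 13/2 → 2 ('da')
  [10] 2/10 → 1 ('d')
  [11] 10/6 → 2 ('db')
  [12] 6/9 → 0 ('')
  [13] 9/0 → 1 ('e')
  [14] 0/4 → 3 ('efd')
  [15] 4/1 → 0 ('')
  [16] 1/5 → 2 ('fd')

n(n+1)/2 = 17·18/2 = 153
Σ LCP = 0 + 1 + 1 + 0 + 1 + 1 + 0 + 0 + 1 + 2 + 1 + 2 + 0 + 1 + 3 + 0 + 2 = 16
distinct = 153 − 16 = 137

137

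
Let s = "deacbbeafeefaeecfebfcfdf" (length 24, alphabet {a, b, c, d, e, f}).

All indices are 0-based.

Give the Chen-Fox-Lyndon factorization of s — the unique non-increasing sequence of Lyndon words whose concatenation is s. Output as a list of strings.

emit factor 1: 'de' (i=0, period=2)
emit factor 2: 'acbbeafeefaeecfebfcfdf' (i=2, period=22)

["de", "acbbeafeefaeecfebfcfdf"]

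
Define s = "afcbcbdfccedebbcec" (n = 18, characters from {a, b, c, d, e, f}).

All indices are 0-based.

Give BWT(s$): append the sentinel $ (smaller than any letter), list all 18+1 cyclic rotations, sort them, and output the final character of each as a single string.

rank  rotation             last
    0  $afcbcbdfccedebbcec  c
    1  afcbcbdfccedebbcec$  $
    2  bbcec$afcbcbdfccede  e
    3  bcbdfccedebbcec$afc  c
    4  bcec$afcbcbdfccedeb  b
    5  bdfccedebbcec$afcbc  c
    6  c$afcbcbdfccedebbce  e
    7  cbcbdfccedebbcec$af  f
    8  cbdfccedebbcec$afcb  b
    9  ccedebbcec$afcbcbdf  f
   10  cec$afcbcbdfccedebb  b
   11  cedebbcec$afcbcbdfc  c
   12  debbcec$afcbcbdfcce  e
   13  dfccedebbcec$afcbcb  b
   14  ebbcec$afcbcbdfcced  d
   15  ec$afcbcbdfccedebbc  c
   16  edebbcec$afcbcbdfcc  c
   17  fcbcbdfccedebbcec$a  a
   18  fccedebbcec$afcbcbd  d

c$ecbcefbfbcebdccad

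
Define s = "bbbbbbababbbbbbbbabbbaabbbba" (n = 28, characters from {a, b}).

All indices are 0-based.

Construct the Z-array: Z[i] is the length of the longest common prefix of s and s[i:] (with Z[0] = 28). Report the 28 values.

Z[0]=28
i=1: i≥r, start 0; Z[1]=5 grow→box=[1,6)
i=2: min(r-i=4, Z[1]=5)=4; Z[2]=4
i=3: min(r-i=3, Z[2]=4)=3; Z[3]=3
i=4: min(r-i=2, Z[3]=3)=2; Z[4]=2
i=5: min(r-i=1, Z[4]=2)=1; Z[5]=1
i=6: i≥r, start 0; Z[6]=0
i=7: i≥r, start 0; Z[7]=1 grow→box=[7,8)
i=8: i≥r, start 0; Z[8]=0
i=9: i≥r, start 0; Z[9]=6 grow→box=[9,15)
i=10: min(r-i=5, Z[1]=5)=5; Z[10]=6 grow→box=[10,16)
i=11: min(r-i=5, Z[1]=5)=5; Z[11]=8 grow→box=[11,19)
i=12: min(r-i=7, Z[1]=5)=5; Z[12]=5
i=13: min(r-i=6, Z[2]=4)=4; Z[13]=4
i=14: min(r-i=5, Z[3]=3)=3; Z[14]=3
i=15: min(r-i=4, Z[4]=2)=2; Z[15]=2
i=16: min(r-i=3, Z[5]=1)=1; Z[16]=1
i=17: min(r-i=2, Z[6]=0)=0; Z[17]=0
i=18: min(r-i=1, Z[7]=1)=1; Z[18]=3 grow→box=[18,21)
i=19: min(r-i=2, Z[1]=5)=2; Z[19]=2
i=20: min(r-i=1, Z[2]=4)=1; Z[20]=1
i=21: i≥r, start 0; Z[21]=0
i=22: i≥r, start 0; Z[22]=0
i=23: i≥r, start 0; Z[23]=4 grow→box=[23,27)
i=24: min(r-i=3, Z[1]=5)=3; Z[24]=3
i=25: min(r-i=2, Z[2]=4)=2; Z[25]=2
i=26: min(r-i=1, Z[3]=3)=1; Z[26]=1
i=27: i≥r, start 0; Z[27]=0

[28, 5, 4, 3, 2, 1, 0, 1, 0, 6, 6, 8, 5, 4, 3, 2, 1, 0, 3, 2, 1, 0, 0, 4, 3, 2, 1, 0]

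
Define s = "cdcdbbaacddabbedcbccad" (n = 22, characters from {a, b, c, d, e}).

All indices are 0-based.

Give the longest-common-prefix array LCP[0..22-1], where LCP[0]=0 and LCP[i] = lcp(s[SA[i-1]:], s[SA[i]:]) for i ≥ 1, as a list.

sorted suffixes:
  #0 SA[0]=6  'aacddabbedcbccad'
  #1 SA[1]=11  'abbedcbccad'
  #2 SA[2]=7  'acddabbedcbccad'
  #3 SA[3]=20  'ad'
  #4 SA[4]=5  'baacddabbedcbccad'
  #5 SA[5]=4  'bbaacddabbedcbccad'
  #6 SA[6]=12  'bbedcbccad'
  #7 SA[7]=17  'bccad'
  #8 SA[8]=13  'bedcbccad'
  #9 SA[9]=19  'cad'
  #10 SA[10]=16  'cbccad'
  #11 SA[11]=18  'ccad'
  #12 SA[12]=2  'cdbbaacddabbedcbccad'
  #13 SA[13]=0  'cdcdbbaacddabbedcbccad'
  #14 SA[14]=8  'cddabbedcbccad'
  #15 SA[15]=21  'd'
  #16 SA[16]=10  'dabbedcbccad'
  #17 SA[17]=3  'dbbaacddabbedcbccad'
  #18 SA[18]=15  'dcbccad'
  #19 SA[19]=1  'dcdbbaacddabbedcbccad'
  #20 SA[20]=9  'ddabbedcbccad'
  #21 SA[21]=14  'edcbccad'

SA = [6, 11, 7, 20, 5, 4, 12, 17, 13, 19, 16, 18, 2, 0, 8, 21, 10, 3, 15, 1, 9, 14]
[i] adj suffixes → lcp
  [1] 6/11 → 1 ('a')
  [2] 11/7 → 1 ('a')
  [3] 7/20 → 1 ('a')
  [4] 20/5 → 0 ('')
  [5] 5/4 → 1 ('b')
  [6] 4/12 → 2 ('bb')
  [7] 12/17 → 1 ('b')
  [8] 17/13 → 1 ('b')
  [9] 13/19 → 0 ('')
  [10] 19/16 → 1 ('c')
  [11] 16/18 → 1 ('c')
  [12] 18/2 → 1 ('c')
  [13] 2/0 → 2 ('cd')
  [14] 0/8 → 2 ('cd')
  [15] 8/21 → 0 ('')
  [16] 21/10 → 1 ('d')
  [17] 10/3 → 1 ('d')
  [18] 3/15 → 1 ('d')
  [19] 15/1 → 2 ('dc')
  [20] 1/9 → 1 ('d')
  [21] 9/14 → 0 ('')

[0, 1, 1, 1, 0, 1, 2, 1, 1, 0, 1, 1, 1, 2, 2, 0, 1, 1, 1, 2, 1, 0]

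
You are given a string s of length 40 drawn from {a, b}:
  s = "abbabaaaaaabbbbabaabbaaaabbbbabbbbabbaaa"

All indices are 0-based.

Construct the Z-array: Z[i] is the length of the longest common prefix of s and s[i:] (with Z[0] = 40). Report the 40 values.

[40, 0, 0, 2, 0, 1, 1, 1, 1, 1, 3, 0, 0, 0, 0, 2, 0, 1, 4, 0, 0, 1, 1, 1, 3, 0, 0, 0, 0, 3, 0, 0, 0, 0, 4, 0, 0, 1, 1, 1]

Z[0]=40
i=1: outside box; Z[1]=0
i=2: outside box; Z[2]=0
i=3: outside box; Z[3]=2 grow→box=[3,5)
i=4: min(r-i=1, Z[1]=0)=0; Z[4]=0
i=5: outside box; Z[5]=1 grow→box=[5,6)
i=6: outside box; Z[6]=1 grow→box=[6,7)
i=7: outside box; Z[7]=1 grow→box=[7,8)
i=8: outside box; Z[8]=1 grow→box=[8,9)
i=9: outside box; Z[9]=1 grow→box=[9,10)
i=10: outside box; Z[10]=3 grow→box=[10,13)
i=11: min(r-i=2, Z[1]=0)=0; Z[11]=0
i=12: min(r-i=1, Z[2]=0)=0; Z[12]=0
i=13: outside box; Z[13]=0
i=14: outside box; Z[14]=0
i=15: outside box; Z[15]=2 grow→box=[15,17)
i=16: min(r-i=1, Z[1]=0)=0; Z[16]=0
i=17: outside box; Z[17]=1 grow→box=[17,18)
i=18: outside box; Z[18]=4 grow→box=[18,22)
i=19: min(r-i=3, Z[1]=0)=0; Z[19]=0
i=20: min(r-i=2, Z[2]=0)=0; Z[20]=0
i=21: min(r-i=1, Z[3]=2)=1; Z[21]=1
i=22: outside box; Z[22]=1 grow→box=[22,23)
i=23: outside box; Z[23]=1 grow→box=[23,24)
i=24: outside box; Z[24]=3 grow→box=[24,27)
i=25: min(r-i=2, Z[1]=0)=0; Z[25]=0
i=26: min(r-i=1, Z[2]=0)=0; Z[26]=0
i=27: outside box; Z[27]=0
i=28: outside box; Z[28]=0
i=29: outside box; Z[29]=3 grow→box=[29,32)
i=30: min(r-i=2, Z[1]=0)=0; Z[30]=0
i=31: min(r-i=1, Z[2]=0)=0; Z[31]=0
i=32: outside box; Z[32]=0
i=33: outside box; Z[33]=0
i=34: outside box; Z[34]=4 grow→box=[34,38)
i=35: min(r-i=3, Z[1]=0)=0; Z[35]=0
i=36: min(r-i=2, Z[2]=0)=0; Z[36]=0
i=37: min(r-i=1, Z[3]=2)=1; Z[37]=1
i=38: outside box; Z[38]=1 grow→box=[38,39)
i=39: outside box; Z[39]=1 grow→box=[39,40)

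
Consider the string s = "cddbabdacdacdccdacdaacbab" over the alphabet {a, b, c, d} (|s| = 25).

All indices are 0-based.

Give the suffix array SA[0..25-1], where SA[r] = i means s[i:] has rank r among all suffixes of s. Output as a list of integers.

rank→(start, suffix):
  0 → (19, 'aacbab')
  1 → (23, 'ab')
  2 → (4, 'abdacdacdccdacdaacbab')
  3 → (20, 'acbab')
  4 → (16, 'acdaacbab')
  5 → (7, 'acdacdccdacdaacbab')
  6 → (10, 'acdccdacdaacbab')
  7 → (24, 'b')
  8 → (22, 'bab')
  9 → (3, 'babdacdacdccdacdaacbab')
  10 → (5, 'bdacdacdccdacdaacbab')
  11 → (21, 'cbab')
  12 → (13, 'ccdacdaacbab')
  13 → (17, 'cdaacbab')
  14 → (14, 'cdacdaacbab')
  15 → (8, 'cdacdccdacdaacbab')
  16 → (11, 'cdccdacdaacbab')
  17 → (0, 'cddbabdacdacdccdacdaacbab')
  18 → (18, 'daacbab')
  19 → (15, 'dacdaacbab')
  20 → (6, 'dacdacdccdacdaacbab')
  21 → (9, 'dacdccdacdaacbab')
  22 → (2, 'dbabdacdacdccdacdaacbab')
  23 → (12, 'dccdacdaacbab')
  24 → (1, 'ddbabdacdacdccdacdaacbab')

[19, 23, 4, 20, 16, 7, 10, 24, 22, 3, 5, 21, 13, 17, 14, 8, 11, 0, 18, 15, 6, 9, 2, 12, 1]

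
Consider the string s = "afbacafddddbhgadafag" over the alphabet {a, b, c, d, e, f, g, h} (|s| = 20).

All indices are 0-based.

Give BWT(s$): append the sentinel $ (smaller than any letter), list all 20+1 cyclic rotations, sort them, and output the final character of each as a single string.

gbgd$cffdaadddfaaaahb

rank  rotation               last
    0  $afbacafddddbhgadafag  g
    1  acafddddbhgadafag$afb  b
    2  adafag$afbacafddddbhg  g
    3  afag$afbacafddddbhgad  d
    4  afbacafddddbhgadafag$  $
    5  afddddbhgadafag$afbac  c
    6  ag$afbacafddddbhgadaf  f
    7  bacafddddbhgadafag$af  f
    8  bhgadafag$afbacafdddd  d
    9  cafddddbhgadafag$afba  a
   10  dafag$afbacafddddbhga  a
   11  dbhgadafag$afbacafddd  d
   12  ddbhgadafag$afbacafdd  d
   13  dddbhgadafag$afbacafd  d
   14  ddddbhgadafag$afbacaf  f
   15  fag$afbacafddddbhgada  a
   16  fbacafddddbhgadafag$a  a
   17  fddddbhgadafag$afbaca  a
   18  g$afbacafddddbhgadafa  a
   19  gadafag$afbacafddddbh  h
   20  hgadafag$afbacafddddb  b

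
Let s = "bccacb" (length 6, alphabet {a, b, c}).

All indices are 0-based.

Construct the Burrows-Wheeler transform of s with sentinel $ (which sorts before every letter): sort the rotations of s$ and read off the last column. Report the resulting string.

rank  rotation last
    0  $bccacb  b
    1  acb$bcc  c
    2  b$bccac  c
    3  bccacb$  $
    4  cacb$bc  c
    5  cb$bcca  a
    6  ccacb$b  b

bcc$cab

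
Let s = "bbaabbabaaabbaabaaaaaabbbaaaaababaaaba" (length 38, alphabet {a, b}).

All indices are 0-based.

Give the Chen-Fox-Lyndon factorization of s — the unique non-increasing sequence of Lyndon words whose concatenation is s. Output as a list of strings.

["b", "b", "aabbab", "aaabbaab", "aaaaaabbbaaaaababaaab", "a"]

emit factor 1: 'b' (i=0, period=1)
emit factor 2: 'b' (i=1, period=1)
emit factor 3: 'aabbab' (i=2, period=6)
emit factor 4: 'aaabbaab' (i=8, period=8)
emit factor 5: 'aaaaaabbbaaaaababaaab' (i=16, period=21)
emit factor 6: 'a' (i=37, period=1)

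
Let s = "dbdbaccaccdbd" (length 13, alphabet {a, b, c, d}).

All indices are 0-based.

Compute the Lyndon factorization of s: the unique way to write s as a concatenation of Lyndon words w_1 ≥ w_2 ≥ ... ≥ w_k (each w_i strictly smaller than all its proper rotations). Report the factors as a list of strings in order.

["d", "bd", "b", "accaccdbd"]

emit factor 1: 'd' (i=0, period=1)
emit factor 2: 'bd' (i=1, period=2)
emit factor 3: 'b' (i=3, period=1)
emit factor 4: 'accaccdbd' (i=4, period=9)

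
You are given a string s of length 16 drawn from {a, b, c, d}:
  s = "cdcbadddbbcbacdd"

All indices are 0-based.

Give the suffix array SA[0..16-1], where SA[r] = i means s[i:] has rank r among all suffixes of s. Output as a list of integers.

sorted suffixes:
  #0 SA[0]=12  'acdd'
  #1 SA[1]=4  'adddbbcbacdd'
  #2 SA[2]=11  'bacdd'
  #3 SA[3]=3  'badddbbcbacdd'
  #4 SA[4]=8  'bbcbacdd'
  #5 SA[5]=9  'bcbacdd'
  #6 SA[6]=10  'cbacdd'
  #7 SA[7]=2  'cbadddbbcbacdd'
  #8 SA[8]=0  'cdcbadddbbcbacdd'
  #9 SA[9]=13  'cdd'
  #10 SA[10]=15  'd'
  #11 SA[11]=7  'dbbcbacdd'
  #12 SA[12]=1  'dcbadddbbcbacdd'
  #13 SA[13]=14  'dd'
  #14 SA[14]=6  'ddbbcbacdd'
  #15 SA[15]=5  'dddbbcbacdd'

[12, 4, 11, 3, 8, 9, 10, 2, 0, 13, 15, 7, 1, 14, 6, 5]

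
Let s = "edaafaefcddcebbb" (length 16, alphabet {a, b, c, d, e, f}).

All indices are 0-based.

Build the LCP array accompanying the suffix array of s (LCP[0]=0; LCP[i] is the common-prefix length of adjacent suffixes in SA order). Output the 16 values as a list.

[0, 1, 1, 0, 1, 2, 0, 1, 0, 1, 1, 0, 1, 1, 0, 1]

rank→(start, suffix):
  0 → (2, 'aafaefcddcebbb')
  1 → (5, 'aefcddcebbb')
  2 → (3, 'afaefcddcebbb')
  3 → (15, 'b')
  4 → (14, 'bb')
  5 → (13, 'bbb')
  6 → (8, 'cddcebbb')
  7 → (11, 'cebbb')
  8 → (1, 'daafaefcddcebbb')
  9 → (10, 'dcebbb')
  10 → (9, 'ddcebbb')
  11 → (12, 'ebbb')
  12 → (0, 'edaafaefcddcebbb')
  13 → (6, 'efcddcebbb')
  14 → (4, 'faefcddcebbb')
  15 → (7, 'fcddcebbb')

SA = [2, 5, 3, 15, 14, 13, 8, 11, 1, 10, 9, 12, 0, 6, 4, 7]
[i] adj suffixes → lcp
  [1] 2/5 → 1 ('a')
  [2] 5/3 → 1 ('a')
  [3] 3/15 → 0 ('')
  [4] 15/14 → 1 ('b')
  [5] 14/13 → 2 ('bb')
  [6] 13/8 → 0 ('')
  [7] 8/11 → 1 ('c')
  [8] 11/1 → 0 ('')
  [9] 1/10 → 1 ('d')
  [10] 10/9 → 1 ('d')
  [11] 9/12 → 0 ('')
  [12] 12/0 → 1 ('e')
  [13] 0/6 → 1 ('e')
  [14] 6/4 → 0 ('')
  [15] 4/7 → 1 ('f')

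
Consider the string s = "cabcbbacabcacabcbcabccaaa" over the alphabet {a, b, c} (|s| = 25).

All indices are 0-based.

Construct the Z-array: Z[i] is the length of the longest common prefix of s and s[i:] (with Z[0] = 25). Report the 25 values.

[25, 0, 0, 1, 0, 0, 0, 4, 0, 0, 2, 0, 5, 0, 0, 1, 0, 4, 0, 0, 1, 2, 0, 0, 0]

Z[0]=25
i=1: outside box; Z[1]=0
i=2: outside box; Z[2]=0
i=3: outside box; Z[3]=1 grow→box=[3,4)
i=4: outside box; Z[4]=0
i=5: outside box; Z[5]=0
i=6: outside box; Z[6]=0
i=7: outside box; Z[7]=4 grow→box=[7,11)
i=8: min(r-i=3, Z[1]=0)=0; Z[8]=0
i=9: min(r-i=2, Z[2]=0)=0; Z[9]=0
i=10: min(r-i=1, Z[3]=1)=1; Z[10]=2 grow→box=[10,12)
i=11: min(r-i=1, Z[1]=0)=0; Z[11]=0
i=12: outside box; Z[12]=5 grow→box=[12,17)
i=13: min(r-i=4, Z[1]=0)=0; Z[13]=0
i=14: min(r-i=3, Z[2]=0)=0; Z[14]=0
i=15: min(r-i=2, Z[3]=1)=1; Z[15]=1
i=16: min(r-i=1, Z[4]=0)=0; Z[16]=0
i=17: outside box; Z[17]=4 grow→box=[17,21)
i=18: min(r-i=3, Z[1]=0)=0; Z[18]=0
i=19: min(r-i=2, Z[2]=0)=0; Z[19]=0
i=20: min(r-i=1, Z[3]=1)=1; Z[20]=1
i=21: outside box; Z[21]=2 grow→box=[21,23)
i=22: min(r-i=1, Z[1]=0)=0; Z[22]=0
i=23: outside box; Z[23]=0
i=24: outside box; Z[24]=0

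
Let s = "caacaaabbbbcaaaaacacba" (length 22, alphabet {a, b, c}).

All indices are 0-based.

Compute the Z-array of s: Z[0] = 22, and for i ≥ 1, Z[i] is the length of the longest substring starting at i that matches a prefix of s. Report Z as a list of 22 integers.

Z[0]=22
i=1: outside box; Z[1]=0
i=2: outside box; Z[2]=0
i=3: outside box; Z[3]=3 extend→box=[3,6)
i=4: min(r-i=2, Z[1]=0)=0; Z[4]=0
i=5: min(r-i=1, Z[2]=0)=0; Z[5]=0
i=6: outside box; Z[6]=0
i=7: outside box; Z[7]=0
i=8: outside box; Z[8]=0
i=9: outside box; Z[9]=0
i=10: outside box; Z[10]=0
i=11: outside box; Z[11]=3 extend→box=[11,14)
i=12: min(r-i=2, Z[1]=0)=0; Z[12]=0
i=13: min(r-i=1, Z[2]=0)=0; Z[13]=0
i=14: outside box; Z[14]=0
i=15: outside box; Z[15]=0
i=16: outside box; Z[16]=0
i=17: outside box; Z[17]=2 extend→box=[17,19)
i=18: min(r-i=1, Z[1]=0)=0; Z[18]=0
i=19: outside box; Z[19]=1 extend→box=[19,20)
i=20: outside box; Z[20]=0
i=21: outside box; Z[21]=0

[22, 0, 0, 3, 0, 0, 0, 0, 0, 0, 0, 3, 0, 0, 0, 0, 0, 2, 0, 1, 0, 0]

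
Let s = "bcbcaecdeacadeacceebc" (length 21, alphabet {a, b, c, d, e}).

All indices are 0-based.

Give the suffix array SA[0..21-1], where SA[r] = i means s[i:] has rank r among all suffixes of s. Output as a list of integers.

[9, 14, 11, 4, 19, 2, 0, 20, 10, 3, 1, 15, 6, 16, 7, 12, 8, 13, 18, 5, 17]

rank→(start, suffix):
  0 → (9, 'acadeacceebc')
  1 → (14, 'acceebc')
  2 → (11, 'adeacceebc')
  3 → (4, 'aecdeacadeacceebc')
  4 → (19, 'bc')
  5 → (2, 'bcaecdeacadeacceebc')
  6 → (0, 'bcbcaecdeacadeacceebc')
  7 → (20, 'c')
  8 → (10, 'cadeacceebc')
  9 → (3, 'caecdeacadeacceebc')
  10 → (1, 'cbcaecdeacadeacceebc')
  11 → (15, 'cceebc')
  12 → (6, 'cdeacadeacceebc')
  13 → (16, 'ceebc')
  14 → (7, 'deacadeacceebc')
  15 → (12, 'deacceebc')
  16 → (8, 'eacadeacceebc')
  17 → (13, 'eacceebc')
  18 → (18, 'ebc')
  19 → (5, 'ecdeacadeacceebc')
  20 → (17, 'eebc')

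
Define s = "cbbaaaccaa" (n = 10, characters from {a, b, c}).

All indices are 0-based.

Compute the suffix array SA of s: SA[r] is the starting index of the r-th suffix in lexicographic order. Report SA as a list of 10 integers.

[9, 8, 3, 4, 5, 2, 1, 7, 0, 6]

rank | idx | suffix
   0 |   9 | a
   1 |   8 | aa
   2 |   3 | aaaccaa
   3 |   4 | aaccaa
   4 |   5 | accaa
   5 |   2 | baaaccaa
   6 |   1 | bbaaaccaa
   7 |   7 | caa
   8 |   0 | cbbaaaccaa
   9 |   6 | ccaa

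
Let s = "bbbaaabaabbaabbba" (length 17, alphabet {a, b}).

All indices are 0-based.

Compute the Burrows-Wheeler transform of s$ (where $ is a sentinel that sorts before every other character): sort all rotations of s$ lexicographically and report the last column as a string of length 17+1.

abbabbaaabbabbbaa$

rank  rotation            last
    0  $bbbaaabaabbaabbba  a
    1  a$bbbaaabaabbaabbb  b
    2  aaabaabbaabbba$bbb  b
    3  aabaabbaabbba$bbba  a
    4  aabbaabbba$bbbaaab  b
    5  aabbba$bbbaaabaabb  b
    6  abaabbaabbba$bbbaa  a
    7  abbaabbba$bbbaaaba  a
    8  abbba$bbbaaabaabba  a
    9  ba$bbbaaabaabbaabb  b
   10  baaabaabbaabbba$bb  b
   11  baabbaabbba$bbbaaa  a
   12  baabbba$bbbaaabaab  b
   13  bba$bbbaaabaabbaab  b
   14  bbaaabaabbaabbba$b  b
   15  bbaabbba$bbbaaabaa  a
   16  bbba$bbbaaabaabbaa  a
   17  bbbaaabaabbaabbba$  $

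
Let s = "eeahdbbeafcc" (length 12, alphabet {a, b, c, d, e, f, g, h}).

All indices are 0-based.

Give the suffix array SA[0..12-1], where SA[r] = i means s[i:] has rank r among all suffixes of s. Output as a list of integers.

sorted suffixes:
  #0 SA[0]=8  'afcc'
  #1 SA[1]=2  'ahdbbeafcc'
  #2 SA[2]=5  'bbeafcc'
  #3 SA[3]=6  'beafcc'
  #4 SA[4]=11  'c'
  #5 SA[5]=10  'cc'
  #6 SA[6]=4  'dbbeafcc'
  #7 SA[7]=7  'eafcc'
  #8 SA[8]=1  'eahdbbeafcc'
  #9 SA[9]=0  'eeahdbbeafcc'
  #10 SA[10]=9  'fcc'
  #11 SA[11]=3  'hdbbeafcc'

[8, 2, 5, 6, 11, 10, 4, 7, 1, 0, 9, 3]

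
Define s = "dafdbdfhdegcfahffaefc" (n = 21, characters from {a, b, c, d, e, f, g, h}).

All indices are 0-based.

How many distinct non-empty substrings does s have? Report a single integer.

sorted suffixes:
  #0 SA[0]=17  'aefc'
  #1 SA[1]=1  'afdbdfhdegcfahffaefc'
  #2 SA[2]=13  'ahffaefc'
  #3 SA[3]=4  'bdfhdegcfahffaefc'
  #4 SA[4]=20  'c'
  #5 SA[5]=11  'cfahffaefc'
  #6 SA[6]=0  'dafdbdfhdegcfahffaefc'
  #7 SA[7]=3  'dbdfhdegcfahffaefc'
  #8 SA[8]=8  'degcfahffaefc'
  #9 SA[9]=5  'dfhdegcfahffaefc'
  #10 SA[10]=18  'efc'
  #11 SA[11]=9  'egcfahffaefc'
  #12 SA[12]=16  'faefc'
  #13 SA[13]=12  'fahffaefc'
  #14 SA[14]=19  'fc'
  #15 SA[15]=2  'fdbdfhdegcfahffaefc'
  #16 SA[16]=15  'ffaefc'
  #17 SA[17]=6  'fhdegcfahffaefc'
  #18 SA[18]=10  'gcfahffaefc'
  #19 SA[19]=7  'hdegcfahffaefc'
  #20 SA[20]=14  'hffaefc'

SA = [17, 1, 13, 4, 20, 11, 0, 3, 8, 5, 18, 9, 16, 12, 19, 2, 15, 6, 10, 7, 14]
i: (SA[i-1],SA[i]) lcp shared
  1: (17,1) 1 'a'
  2: (1,13) 1 'a'
  3: (13,4) 0 ''
  4: (4,20) 0 ''
  5: (20,11) 1 'c'
  6: (11,0) 0 ''
  7: (0,3) 1 'd'
  8: (3,8) 1 'd'
  9: (8,5) 1 'd'
  10: (5,18) 0 ''
  11: (18,9) 1 'e'
  12: (9,16) 0 ''
  13: (16,12) 2 'fa'
  14: (12,19) 1 'f'
  15: (19,2) 1 'f'
  16: (2,15) 1 'f'
  17: (15,6) 1 'f'
  18: (6,10) 0 ''
  19: (10,7) 0 ''
  20: (7,14) 1 'h'

n(n+1)/2 = 21·22/2 = 231
Σ LCP = 0 + 1 + 1 + 0 + 0 + 1 + 0 + 1 + 1 + 1 + 0 + 1 + 0 + 2 + 1 + 1 + 1 + 1 + 0 + 0 + 1 = 14
distinct = 231 − 14 = 217

217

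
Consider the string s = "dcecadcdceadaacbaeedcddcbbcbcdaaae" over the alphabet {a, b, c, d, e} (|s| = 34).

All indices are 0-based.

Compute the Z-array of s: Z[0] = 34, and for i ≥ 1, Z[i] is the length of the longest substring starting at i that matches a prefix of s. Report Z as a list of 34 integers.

[34, 0, 0, 0, 0, 2, 0, 3, 0, 0, 0, 1, 0, 0, 0, 0, 0, 0, 0, 2, 0, 1, 2, 0, 0, 0, 0, 0, 0, 1, 0, 0, 0, 0]

Z[0]=34
i=1: outside box; Z[1]=0
i=2: outside box; Z[2]=0
i=3: outside box; Z[3]=0
i=4: outside box; Z[4]=0
i=5: outside box; Z[5]=2 grow→box=[5,7)
i=6: min(r-i=1, Z[1]=0)=0; Z[6]=0
i=7: outside box; Z[7]=3 grow→box=[7,10)
i=8: min(r-i=2, Z[1]=0)=0; Z[8]=0
i=9: min(r-i=1, Z[2]=0)=0; Z[9]=0
i=10: outside box; Z[10]=0
i=11: outside box; Z[11]=1 grow→box=[11,12)
i=12: outside box; Z[12]=0
i=13: outside box; Z[13]=0
i=14: outside box; Z[14]=0
i=15: outside box; Z[15]=0
i=16: outside box; Z[16]=0
i=17: outside box; Z[17]=0
i=18: outside box; Z[18]=0
i=19: outside box; Z[19]=2 grow→box=[19,21)
i=20: min(r-i=1, Z[1]=0)=0; Z[20]=0
i=21: outside box; Z[21]=1 grow→box=[21,22)
i=22: outside box; Z[22]=2 grow→box=[22,24)
i=23: min(r-i=1, Z[1]=0)=0; Z[23]=0
i=24: outside box; Z[24]=0
i=25: outside box; Z[25]=0
i=26: outside box; Z[26]=0
i=27: outside box; Z[27]=0
i=28: outside box; Z[28]=0
i=29: outside box; Z[29]=1 grow→box=[29,30)
i=30: outside box; Z[30]=0
i=31: outside box; Z[31]=0
i=32: outside box; Z[32]=0
i=33: outside box; Z[33]=0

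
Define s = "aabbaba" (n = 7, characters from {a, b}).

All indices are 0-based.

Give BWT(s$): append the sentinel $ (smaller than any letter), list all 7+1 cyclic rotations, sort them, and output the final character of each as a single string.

ab$baaba

rank  rotation  last
    0  $aabbaba  a
    1  a$aabbab  b
    2  aabbaba$  $
    3  aba$aabb  b
    4  abbaba$a  a
    5  ba$aabba  a
    6  baba$aab  b
    7  bbaba$aa  a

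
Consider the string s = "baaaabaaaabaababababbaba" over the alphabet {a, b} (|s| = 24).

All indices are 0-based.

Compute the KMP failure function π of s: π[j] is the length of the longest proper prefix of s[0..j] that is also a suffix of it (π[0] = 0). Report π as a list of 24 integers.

[0, 0, 0, 0, 0, 1, 2, 3, 4, 5, 6, 7, 8, 1, 2, 1, 2, 1, 2, 1, 1, 2, 1, 2]

π[0] = 0
j=1 s[j]='a': π[1]=0 (border '')
j=2 s[j]='a': π[2]=0 (border '')
j=3 s[j]='a': π[3]=0 (border '')
j=4 s[j]='a': π[4]=0 (border '')
j=5 s[j]='b': π[5]=1 (border 'b')
j=6 s[j]='a': π[6]=2 (border 'ba')
j=7 s[j]='a': π[7]=3 (border 'baa')
j=8 s[j]='a': π[8]=4 (border 'baaa')
j=9 s[j]='a': π[9]=5 (border 'baaaa')
j=10 s[j]='b': π[10]=6 (border 'baaaab')
j=11 s[j]='a': π[11]=7 (border 'baaaaba')
j=12 s[j]='a': π[12]=8 (border 'baaaabaa')
j=13 s[j]='b': k: 8→3→0; π[13]=1 (border 'b')
j=14 s[j]='a': π[14]=2 (border 'ba')
j=15 s[j]='b': k: 2→0; π[15]=1 (border 'b')
j=16 s[j]='a': π[16]=2 (border 'ba')
j=17 s[j]='b': k: 2→0; π[17]=1 (border 'b')
j=18 s[j]='a': π[18]=2 (border 'ba')
j=19 s[j]='b': k: 2→0; π[19]=1 (border 'b')
j=20 s[j]='b': k: 1→0; π[20]=1 (border 'b')
j=21 s[j]='a': π[21]=2 (border 'ba')
j=22 s[j]='b': k: 2→0; π[22]=1 (border 'b')
j=23 s[j]='a': π[23]=2 (border 'ba')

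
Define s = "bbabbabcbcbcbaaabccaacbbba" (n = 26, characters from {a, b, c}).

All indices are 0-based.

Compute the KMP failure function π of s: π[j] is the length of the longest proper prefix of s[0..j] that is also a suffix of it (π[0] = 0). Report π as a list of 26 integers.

π[0] = 0
j=1 s[j]='b': π[1]=1 (border 'b')
j=2 s[j]='a': k: 1→0; π[2]=0 (border '')
j=3 s[j]='b': π[3]=1 (border 'b')
j=4 s[j]='b': π[4]=2 (border 'bb')
j=5 s[j]='a': π[5]=3 (border 'bba')
j=6 s[j]='b': π[6]=4 (border 'bbab')
j=7 s[j]='c': k: 4→1→0; π[7]=0 (border '')
j=8 s[j]='b': π[8]=1 (border 'b')
j=9 s[j]='c': k: 1→0; π[9]=0 (border '')
j=10 s[j]='b': π[10]=1 (border 'b')
j=11 s[j]='c': k: 1→0; π[11]=0 (border '')
j=12 s[j]='b': π[12]=1 (border 'b')
j=13 s[j]='a': k: 1→0; π[13]=0 (border '')
j=14 s[j]='a': π[14]=0 (border '')
j=15 s[j]='a': π[15]=0 (border '')
j=16 s[j]='b': π[16]=1 (border 'b')
j=17 s[j]='c': k: 1→0; π[17]=0 (border '')
j=18 s[j]='c': π[18]=0 (border '')
j=19 s[j]='a': π[19]=0 (border '')
j=20 s[j]='a': π[20]=0 (border '')
j=21 s[j]='c': π[21]=0 (border '')
j=22 s[j]='b': π[22]=1 (border 'b')
j=23 s[j]='b': π[23]=2 (border 'bb')
j=24 s[j]='b': k: 2→1; π[24]=2 (border 'bb')
j=25 s[j]='a': π[25]=3 (border 'bba')

[0, 1, 0, 1, 2, 3, 4, 0, 1, 0, 1, 0, 1, 0, 0, 0, 1, 0, 0, 0, 0, 0, 1, 2, 2, 3]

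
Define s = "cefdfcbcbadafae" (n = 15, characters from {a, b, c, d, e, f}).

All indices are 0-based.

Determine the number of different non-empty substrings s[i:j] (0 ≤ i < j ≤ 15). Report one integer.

sorted suffixes:
  #0 SA[0]=9  'adafae'
  #1 SA[1]=13  'ae'
  #2 SA[2]=11  'afae'
  #3 SA[3]=8  'badafae'
  #4 SA[4]=6  'bcbadafae'
  #5 SA[5]=7  'cbadafae'
  #6 SA[6]=5  'cbcbadafae'
  #7 SA[7]=0  'cefdfcbcbadafae'
  #8 SA[8]=10  'dafae'
  #9 SA[9]=3  'dfcbcbadafae'
  #10 SA[10]=14  'e'
  #11 SA[11]=1  'efdfcbcbadafae'
  #12 SA[12]=12  'fae'
  #13 SA[13]=4  'fcbcbadafae'
  #14 SA[14]=2  'fdfcbcbadafae'

SA = [9, 13, 11, 8, 6, 7, 5, 0, 10, 3, 14, 1, 12, 4, 2]
i: (SA[i-1],SA[i]) lcp shared
  1: (9,13) 1 'a'
  2: (13,11) 1 'a'
  3: (11,8) 0 ''
  4: (8,6) 1 'b'
  5: (6,7) 0 ''
  6: (7,5) 2 'cb'
  7: (5,0) 1 'c'
  8: (0,10) 0 ''
  9: (10,3) 1 'd'
  10: (3,14) 0 ''
  11: (14,1) 1 'e'
  12: (1,12) 0 ''
  13: (12,4) 1 'f'
  14: (4,2) 1 'f'

n(n+1)/2 = 15·16/2 = 120
Σ LCP = 0 + 1 + 1 + 0 + 1 + 0 + 2 + 1 + 0 + 1 + 0 + 1 + 0 + 1 + 1 = 10
distinct = 120 − 10 = 110

110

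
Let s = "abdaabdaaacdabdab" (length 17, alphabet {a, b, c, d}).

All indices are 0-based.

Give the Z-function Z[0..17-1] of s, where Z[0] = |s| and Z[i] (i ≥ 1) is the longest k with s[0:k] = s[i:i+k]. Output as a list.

Z[0]=17
i=1: outside box; Z[1]=0
i=2: outside box; Z[2]=0
i=3: outside box; Z[3]=1 scan→box=[3,4)
i=4: outside box; Z[4]=5 scan→box=[4,9)
i=5: min(r-i=4, Z[1]=0)=0; Z[5]=0
i=6: min(r-i=3, Z[2]=0)=0; Z[6]=0
i=7: min(r-i=2, Z[3]=1)=1; Z[7]=1
i=8: min(r-i=1, Z[4]=5)=1; Z[8]=1
i=9: outside box; Z[9]=1 scan→box=[9,10)
i=10: outside box; Z[10]=0
i=11: outside box; Z[11]=0
i=12: outside box; Z[12]=4 scan→box=[12,16)
i=13: min(r-i=3, Z[1]=0)=0; Z[13]=0
i=14: min(r-i=2, Z[2]=0)=0; Z[14]=0
i=15: min(r-i=1, Z[3]=1)=1; Z[15]=2 scan→box=[15,17)
i=16: min(r-i=1, Z[1]=0)=0; Z[16]=0

[17, 0, 0, 1, 5, 0, 0, 1, 1, 1, 0, 0, 4, 0, 0, 2, 0]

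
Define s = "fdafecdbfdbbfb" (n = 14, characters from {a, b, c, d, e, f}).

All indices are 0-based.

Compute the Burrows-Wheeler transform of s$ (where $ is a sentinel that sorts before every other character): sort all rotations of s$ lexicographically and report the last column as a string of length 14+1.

bdfdbdeffcfb$ba

rank  rotation         last
    0  $fdafecdbfdbbfb  b
    1  afecdbfdbbfb$fd  d
    2  b$fdafecdbfdbbf  f
    3  bbfb$fdafecdbfd  d
    4  bfb$fdafecdbfdb  b
    5  bfdbbfb$fdafecd  d
    6  cdbfdbbfb$fdafe  e
    7  dafecdbfdbbfb$f  f
    8  dbbfb$fdafecdbf  f
    9  dbfdbbfb$fdafec  c
   10  ecdbfdbbfb$fdaf  f
   11  fb$fdafecdbfdbb  b
   12  fdafecdbfdbbfb$  $
   13  fdbbfb$fdafecdb  b
   14  fecdbfdbbfb$fda  a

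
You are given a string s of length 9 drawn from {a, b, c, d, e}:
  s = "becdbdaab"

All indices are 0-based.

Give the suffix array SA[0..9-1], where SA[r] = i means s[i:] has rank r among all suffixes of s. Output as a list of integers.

[6, 7, 8, 4, 0, 2, 5, 3, 1]

rank | idx | suffix
   0 |   6 | aab
   1 |   7 | ab
   2 |   8 | b
   3 |   4 | bdaab
   4 |   0 | becdbdaab
   5 |   2 | cdbdaab
   6 |   5 | daab
   7 |   3 | dbdaab
   8 |   1 | ecdbdaab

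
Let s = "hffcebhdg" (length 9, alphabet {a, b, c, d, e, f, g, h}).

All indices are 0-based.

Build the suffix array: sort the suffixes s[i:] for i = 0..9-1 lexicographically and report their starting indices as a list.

rank | idx | suffix
   0 |   5 | bhdg
   1 |   3 | cebhdg
   2 |   7 | dg
   3 |   4 | ebhdg
   4 |   2 | fcebhdg
   5 |   1 | ffcebhdg
   6 |   8 | g
   7 |   6 | hdg
   8 |   0 | hffcebhdg

[5, 3, 7, 4, 2, 1, 8, 6, 0]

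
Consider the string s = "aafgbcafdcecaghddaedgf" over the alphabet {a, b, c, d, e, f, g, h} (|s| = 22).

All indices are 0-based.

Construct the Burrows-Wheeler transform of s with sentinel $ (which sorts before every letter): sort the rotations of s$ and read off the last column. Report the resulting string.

f$dcacgbeddfhecagaafdag

rank  rotation                 last
    0  $aafgbcafdcecaghddaedgf  f
    1  aafgbcafdcecaghddaedgf$  $
    2  aedgf$aafgbcafdcecaghdd  d
    3  afdcecaghddaedgf$aafgbc  c
    4  afgbcafdcecaghddaedgf$a  a
    5  aghddaedgf$aafgbcafdcec  c
    6  bcafdcecaghddaedgf$aafg  g
    7  cafdcecaghddaedgf$aafgb  b
    8  caghddaedgf$aafgbcafdce  e
    9  cecaghddaedgf$aafgbcafd  d
   10  daedgf$aafgbcafdcecaghd  d
   11  dcecaghddaedgf$aafgbcaf  f
   12  ddaedgf$aafgbcafdcecagh  h
   13  dgf$aafgbcafdcecaghddae  e
   14  ecaghddaedgf$aafgbcafdc  c
   15  edgf$aafgbcafdcecaghdda  a
   16  f$aafgbcafdcecaghddaedg  g
   17  fdcecaghddaedgf$aafgbca  a
   18  fgbcafdcecaghddaedgf$aa  a
   19  gbcafdcecaghddaedgf$aaf  f
   20  gf$aafgbcafdcecaghddaed  d
   21  ghddaedgf$aafgbcafdceca  a
   22  hddaedgf$aafgbcafdcecag  g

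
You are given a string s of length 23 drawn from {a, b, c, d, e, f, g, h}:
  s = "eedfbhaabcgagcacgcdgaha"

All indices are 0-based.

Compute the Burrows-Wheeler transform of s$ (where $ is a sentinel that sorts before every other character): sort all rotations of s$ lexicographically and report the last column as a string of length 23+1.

ahhacggafggbaece$dcdacab

rank  rotation                  last
    0  $eedfbhaabcgagcacgcdgaha  a
    1  a$eedfbhaabcgagcacgcdgah  h
    2  aabcgagcacgcdgaha$eedfbh  h
    3  abcgagcacgcdgaha$eedfbha  a
    4  acgcdgaha$eedfbhaabcgagc  c
    5  agcacgcdgaha$eedfbhaabcg  g
    6  aha$eedfbhaabcgagcacgcdg  g
    7  bcgagcacgcdgaha$eedfbhaa  a
    8  bhaabcgagcacgcdgaha$eedf  f
    9  cacgcdgaha$eedfbhaabcgag  g
   10  cdgaha$eedfbhaabcgagcacg  g
   11  cgagcacgcdgaha$eedfbhaab  b
   12  cgcdgaha$eedfbhaabcgagca  a
   13  dfbhaabcgagcacgcdgaha$ee  e
   14  dgaha$eedfbhaabcgagcacgc  c
   15  edfbhaabcgagcacgcdgaha$e  e
   16  eedfbhaabcgagcacgcdgaha$  $
   17  fbhaabcgagcacgcdgaha$eed  d
   18  gagcacgcdgaha$eedfbhaabc  c
   19  gaha$eedfbhaabcgagcacgcd  d
   20  gcacgcdgaha$eedfbhaabcga  a
   21  gcdgaha$eedfbhaabcgagcac  c
   22  ha$eedfbhaabcgagcacgcdga  a
   23  haabcgagcacgcdgaha$eedfb  b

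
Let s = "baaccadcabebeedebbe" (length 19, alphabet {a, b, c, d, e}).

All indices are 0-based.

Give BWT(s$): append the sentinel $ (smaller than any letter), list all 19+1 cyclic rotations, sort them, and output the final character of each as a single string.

ebcac$ebaedcaaebdbeb

rank  rotation              last
    0  $baaccadcabebeedebbe  e
    1  aaccadcabebeedebbe$b  b
    2  abebeedebbe$baaccadc  c
    3  accadcabebeedebbe$ba  a
    4  adcabebeedebbe$baacc  c
    5  baaccadcabebeedebbe$  $
    6  bbe$baaccadcabebeede  e
    7  be$baaccadcabebeedeb  b
    8  bebeedebbe$baaccadca  a
    9  beedebbe$baaccadcabe  e
   10  cabebeedebbe$baaccad  d
   11  cadcabebeedebbe$baac  c
   12  ccadcabebeedebbe$baa  a
   13  dcabebeedebbe$baacca  a
   14  debbe$baaccadcabebee  e
   15  e$baaccadcabebeedebb  b
   16  ebbe$baaccadcabebeed  d
   17  ebeedebbe$baaccadcab  b
   18  edebbe$baaccadcabebe  e
   19  eedebbe$baaccadcabeb  b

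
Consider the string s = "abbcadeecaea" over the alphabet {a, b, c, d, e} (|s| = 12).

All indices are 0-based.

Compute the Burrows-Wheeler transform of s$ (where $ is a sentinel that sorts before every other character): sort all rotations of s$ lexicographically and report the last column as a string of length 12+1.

ae$ccabbeaaed

rank  rotation       last
    0  $abbcadeecaea  a
    1  a$abbcadeecae  e
    2  abbcadeecaea$  $
    3  adeecaea$abbc  c
    4  aea$abbcadeec  c
    5  bbcadeecaea$a  a
    6  bcadeecaea$ab  b
    7  cadeecaea$abb  b
    8  caea$abbcadee  e
    9  deecaea$abbca  a
   10  ea$abbcadeeca  a
   11  ecaea$abbcade  e
   12  eecaea$abbcad  d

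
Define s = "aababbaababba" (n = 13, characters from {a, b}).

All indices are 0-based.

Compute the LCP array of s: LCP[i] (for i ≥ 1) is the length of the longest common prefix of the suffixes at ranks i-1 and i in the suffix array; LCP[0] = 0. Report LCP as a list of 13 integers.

rank | idx | suffix
   0 |  12 | a
   1 |   6 | aababba
   2 |   0 | aababbaababba
   3 |   7 | ababba
   4 |   1 | ababbaababba
   5 |   9 | abba
   6 |   3 | abbaababba
   7 |  11 | ba
   8 |   5 | baababba
   9 |   8 | babba
  10 |   2 | babbaababba
  11 |  10 | bba
  12 |   4 | bbaababba

SA = [12, 6, 0, 7, 1, 9, 3, 11, 5, 8, 2, 10, 4]
[i] adj suffixes → lcp
  [1] 12/6 → 1 ('a')
  [2] 6/0 → 7 ('aababba')
  [3] 0/7 → 1 ('a')
  [4] 7/1 → 6 ('ababba')
  [5] 1/9 → 2 ('ab')
  [6] 9/3 → 4 ('abba')
  [7] 3/11 → 0 ('')
  [8] 11/5 → 2 ('ba')
  [9] 5/8 → 2 ('ba')
  [10] 8/2 → 5 ('babba')
  [11] 2/10 → 1 ('b')
  [12] 10/4 → 3 ('bba')

[0, 1, 7, 1, 6, 2, 4, 0, 2, 2, 5, 1, 3]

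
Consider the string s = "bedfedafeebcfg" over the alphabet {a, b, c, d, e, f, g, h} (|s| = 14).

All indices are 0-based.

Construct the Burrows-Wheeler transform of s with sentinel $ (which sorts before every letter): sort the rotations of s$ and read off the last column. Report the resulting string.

rank  rotation         last
    0  $bedfedafeebcfg  g
    1  afeebcfg$bedfed  d
    2  bcfg$bedfedafee  e
    3  bedfedafeebcfg$  $
    4  cfg$bedfedafeeb  b
    5  dafeebcfg$bedfe  e
    6  dfedafeebcfg$be  e
    7  ebcfg$bedfedafe  e
    8  edafeebcfg$bedf  f
    9  edfedafeebcfg$b  b
   10  eebcfg$bedfedaf  f
   11  fedafeebcfg$bed  d
   12  feebcfg$bedfeda  a
   13  fg$bedfedafeebc  c
   14  g$bedfedafeebcf  f

gde$beeefbfdacf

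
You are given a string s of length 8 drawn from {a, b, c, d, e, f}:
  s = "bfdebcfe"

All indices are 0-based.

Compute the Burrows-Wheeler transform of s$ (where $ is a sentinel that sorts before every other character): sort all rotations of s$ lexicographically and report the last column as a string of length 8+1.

rank  rotation   last
    0  $bfdebcfe  e
    1  bcfe$bfde  e
    2  bfdebcfe$  $
    3  cfe$bfdeb  b
    4  debcfe$bf  f
    5  e$bfdebcf  f
    6  ebcfe$bfd  d
    7  fdebcfe$b  b
    8  fe$bfdebc  c

ee$bffdbc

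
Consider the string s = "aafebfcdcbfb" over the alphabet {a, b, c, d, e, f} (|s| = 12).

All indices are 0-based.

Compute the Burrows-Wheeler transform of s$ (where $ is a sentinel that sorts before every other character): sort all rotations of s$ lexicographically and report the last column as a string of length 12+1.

b$afcedfcfbba

rank  rotation       last
    0  $aafebfcdcbfb  b
    1  aafebfcdcbfb$  $
    2  afebfcdcbfb$a  a
    3  b$aafebfcdcbf  f
    4  bfb$aafebfcdc  c
    5  bfcdcbfb$aafe  e
    6  cbfb$aafebfcd  d
    7  cdcbfb$aafebf  f
    8  dcbfb$aafebfc  c
    9  ebfcdcbfb$aaf  f
   10  fb$aafebfcdcb  b
   11  fcdcbfb$aafeb  b
   12  febfcdcbfb$aa  a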